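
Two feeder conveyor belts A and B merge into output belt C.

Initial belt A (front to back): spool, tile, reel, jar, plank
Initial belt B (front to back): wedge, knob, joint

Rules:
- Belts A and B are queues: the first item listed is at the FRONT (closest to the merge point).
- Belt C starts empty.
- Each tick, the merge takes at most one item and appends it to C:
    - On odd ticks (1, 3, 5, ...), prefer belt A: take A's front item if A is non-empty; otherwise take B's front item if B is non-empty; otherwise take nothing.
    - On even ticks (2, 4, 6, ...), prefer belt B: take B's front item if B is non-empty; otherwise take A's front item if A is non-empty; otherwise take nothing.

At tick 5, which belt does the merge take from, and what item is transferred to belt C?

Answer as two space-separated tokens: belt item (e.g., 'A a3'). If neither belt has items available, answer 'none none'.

Tick 1: prefer A, take spool from A; A=[tile,reel,jar,plank] B=[wedge,knob,joint] C=[spool]
Tick 2: prefer B, take wedge from B; A=[tile,reel,jar,plank] B=[knob,joint] C=[spool,wedge]
Tick 3: prefer A, take tile from A; A=[reel,jar,plank] B=[knob,joint] C=[spool,wedge,tile]
Tick 4: prefer B, take knob from B; A=[reel,jar,plank] B=[joint] C=[spool,wedge,tile,knob]
Tick 5: prefer A, take reel from A; A=[jar,plank] B=[joint] C=[spool,wedge,tile,knob,reel]

Answer: A reel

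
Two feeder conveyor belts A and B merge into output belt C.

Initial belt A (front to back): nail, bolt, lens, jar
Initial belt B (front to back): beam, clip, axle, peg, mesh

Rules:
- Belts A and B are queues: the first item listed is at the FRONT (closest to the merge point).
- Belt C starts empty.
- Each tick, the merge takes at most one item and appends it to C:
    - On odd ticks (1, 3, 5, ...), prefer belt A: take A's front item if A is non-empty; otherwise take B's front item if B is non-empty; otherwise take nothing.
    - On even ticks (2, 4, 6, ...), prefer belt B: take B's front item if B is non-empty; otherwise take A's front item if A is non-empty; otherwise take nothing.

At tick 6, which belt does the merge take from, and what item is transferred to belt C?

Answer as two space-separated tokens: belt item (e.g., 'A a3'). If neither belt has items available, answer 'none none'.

Answer: B axle

Derivation:
Tick 1: prefer A, take nail from A; A=[bolt,lens,jar] B=[beam,clip,axle,peg,mesh] C=[nail]
Tick 2: prefer B, take beam from B; A=[bolt,lens,jar] B=[clip,axle,peg,mesh] C=[nail,beam]
Tick 3: prefer A, take bolt from A; A=[lens,jar] B=[clip,axle,peg,mesh] C=[nail,beam,bolt]
Tick 4: prefer B, take clip from B; A=[lens,jar] B=[axle,peg,mesh] C=[nail,beam,bolt,clip]
Tick 5: prefer A, take lens from A; A=[jar] B=[axle,peg,mesh] C=[nail,beam,bolt,clip,lens]
Tick 6: prefer B, take axle from B; A=[jar] B=[peg,mesh] C=[nail,beam,bolt,clip,lens,axle]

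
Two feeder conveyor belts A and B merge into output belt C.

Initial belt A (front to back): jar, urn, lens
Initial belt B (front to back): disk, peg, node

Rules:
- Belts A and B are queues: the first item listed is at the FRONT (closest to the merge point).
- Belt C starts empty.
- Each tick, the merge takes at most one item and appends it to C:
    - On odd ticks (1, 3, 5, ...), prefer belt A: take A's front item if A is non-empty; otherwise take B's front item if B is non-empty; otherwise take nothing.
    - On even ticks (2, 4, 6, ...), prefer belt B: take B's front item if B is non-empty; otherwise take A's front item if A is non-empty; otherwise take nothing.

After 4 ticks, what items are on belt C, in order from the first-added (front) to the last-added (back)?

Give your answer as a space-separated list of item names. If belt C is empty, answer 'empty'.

Answer: jar disk urn peg

Derivation:
Tick 1: prefer A, take jar from A; A=[urn,lens] B=[disk,peg,node] C=[jar]
Tick 2: prefer B, take disk from B; A=[urn,lens] B=[peg,node] C=[jar,disk]
Tick 3: prefer A, take urn from A; A=[lens] B=[peg,node] C=[jar,disk,urn]
Tick 4: prefer B, take peg from B; A=[lens] B=[node] C=[jar,disk,urn,peg]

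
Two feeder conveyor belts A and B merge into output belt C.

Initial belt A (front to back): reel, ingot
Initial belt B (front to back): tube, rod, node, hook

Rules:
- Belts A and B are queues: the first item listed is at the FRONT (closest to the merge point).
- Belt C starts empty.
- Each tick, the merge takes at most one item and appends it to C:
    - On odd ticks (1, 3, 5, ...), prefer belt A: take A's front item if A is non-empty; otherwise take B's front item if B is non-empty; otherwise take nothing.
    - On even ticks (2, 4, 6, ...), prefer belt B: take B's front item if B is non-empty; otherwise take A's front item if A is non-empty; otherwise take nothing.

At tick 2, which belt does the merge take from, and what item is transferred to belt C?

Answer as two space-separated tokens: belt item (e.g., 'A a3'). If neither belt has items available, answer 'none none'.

Answer: B tube

Derivation:
Tick 1: prefer A, take reel from A; A=[ingot] B=[tube,rod,node,hook] C=[reel]
Tick 2: prefer B, take tube from B; A=[ingot] B=[rod,node,hook] C=[reel,tube]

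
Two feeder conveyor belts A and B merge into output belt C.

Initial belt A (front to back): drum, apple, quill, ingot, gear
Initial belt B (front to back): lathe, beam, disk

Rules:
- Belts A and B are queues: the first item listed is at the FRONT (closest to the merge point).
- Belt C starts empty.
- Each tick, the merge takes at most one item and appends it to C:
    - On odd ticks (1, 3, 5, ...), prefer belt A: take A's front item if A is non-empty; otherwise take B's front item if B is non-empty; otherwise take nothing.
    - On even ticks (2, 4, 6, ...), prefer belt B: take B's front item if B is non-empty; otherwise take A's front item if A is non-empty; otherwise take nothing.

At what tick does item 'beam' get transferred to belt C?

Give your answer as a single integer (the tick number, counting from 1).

Tick 1: prefer A, take drum from A; A=[apple,quill,ingot,gear] B=[lathe,beam,disk] C=[drum]
Tick 2: prefer B, take lathe from B; A=[apple,quill,ingot,gear] B=[beam,disk] C=[drum,lathe]
Tick 3: prefer A, take apple from A; A=[quill,ingot,gear] B=[beam,disk] C=[drum,lathe,apple]
Tick 4: prefer B, take beam from B; A=[quill,ingot,gear] B=[disk] C=[drum,lathe,apple,beam]

Answer: 4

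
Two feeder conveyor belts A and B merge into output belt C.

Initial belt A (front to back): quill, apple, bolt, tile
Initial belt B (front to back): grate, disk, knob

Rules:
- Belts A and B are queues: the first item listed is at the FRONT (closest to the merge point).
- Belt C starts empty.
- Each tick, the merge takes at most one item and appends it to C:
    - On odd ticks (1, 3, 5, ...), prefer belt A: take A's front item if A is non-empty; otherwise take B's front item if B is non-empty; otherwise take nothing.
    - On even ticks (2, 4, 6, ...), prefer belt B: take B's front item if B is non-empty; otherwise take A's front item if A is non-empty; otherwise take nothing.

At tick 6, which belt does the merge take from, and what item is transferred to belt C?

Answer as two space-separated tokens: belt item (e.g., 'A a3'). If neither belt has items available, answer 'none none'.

Answer: B knob

Derivation:
Tick 1: prefer A, take quill from A; A=[apple,bolt,tile] B=[grate,disk,knob] C=[quill]
Tick 2: prefer B, take grate from B; A=[apple,bolt,tile] B=[disk,knob] C=[quill,grate]
Tick 3: prefer A, take apple from A; A=[bolt,tile] B=[disk,knob] C=[quill,grate,apple]
Tick 4: prefer B, take disk from B; A=[bolt,tile] B=[knob] C=[quill,grate,apple,disk]
Tick 5: prefer A, take bolt from A; A=[tile] B=[knob] C=[quill,grate,apple,disk,bolt]
Tick 6: prefer B, take knob from B; A=[tile] B=[-] C=[quill,grate,apple,disk,bolt,knob]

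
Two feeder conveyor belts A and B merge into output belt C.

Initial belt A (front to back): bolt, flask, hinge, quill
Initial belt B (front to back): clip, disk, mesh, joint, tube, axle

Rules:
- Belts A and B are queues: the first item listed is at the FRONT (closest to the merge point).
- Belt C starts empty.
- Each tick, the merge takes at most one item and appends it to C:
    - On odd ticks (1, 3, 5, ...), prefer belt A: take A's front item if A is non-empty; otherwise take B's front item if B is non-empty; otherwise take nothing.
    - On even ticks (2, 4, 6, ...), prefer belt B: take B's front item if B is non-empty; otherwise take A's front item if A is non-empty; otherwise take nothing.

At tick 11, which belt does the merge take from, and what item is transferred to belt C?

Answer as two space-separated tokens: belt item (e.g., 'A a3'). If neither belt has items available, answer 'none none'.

Answer: none none

Derivation:
Tick 1: prefer A, take bolt from A; A=[flask,hinge,quill] B=[clip,disk,mesh,joint,tube,axle] C=[bolt]
Tick 2: prefer B, take clip from B; A=[flask,hinge,quill] B=[disk,mesh,joint,tube,axle] C=[bolt,clip]
Tick 3: prefer A, take flask from A; A=[hinge,quill] B=[disk,mesh,joint,tube,axle] C=[bolt,clip,flask]
Tick 4: prefer B, take disk from B; A=[hinge,quill] B=[mesh,joint,tube,axle] C=[bolt,clip,flask,disk]
Tick 5: prefer A, take hinge from A; A=[quill] B=[mesh,joint,tube,axle] C=[bolt,clip,flask,disk,hinge]
Tick 6: prefer B, take mesh from B; A=[quill] B=[joint,tube,axle] C=[bolt,clip,flask,disk,hinge,mesh]
Tick 7: prefer A, take quill from A; A=[-] B=[joint,tube,axle] C=[bolt,clip,flask,disk,hinge,mesh,quill]
Tick 8: prefer B, take joint from B; A=[-] B=[tube,axle] C=[bolt,clip,flask,disk,hinge,mesh,quill,joint]
Tick 9: prefer A, take tube from B; A=[-] B=[axle] C=[bolt,clip,flask,disk,hinge,mesh,quill,joint,tube]
Tick 10: prefer B, take axle from B; A=[-] B=[-] C=[bolt,clip,flask,disk,hinge,mesh,quill,joint,tube,axle]
Tick 11: prefer A, both empty, nothing taken; A=[-] B=[-] C=[bolt,clip,flask,disk,hinge,mesh,quill,joint,tube,axle]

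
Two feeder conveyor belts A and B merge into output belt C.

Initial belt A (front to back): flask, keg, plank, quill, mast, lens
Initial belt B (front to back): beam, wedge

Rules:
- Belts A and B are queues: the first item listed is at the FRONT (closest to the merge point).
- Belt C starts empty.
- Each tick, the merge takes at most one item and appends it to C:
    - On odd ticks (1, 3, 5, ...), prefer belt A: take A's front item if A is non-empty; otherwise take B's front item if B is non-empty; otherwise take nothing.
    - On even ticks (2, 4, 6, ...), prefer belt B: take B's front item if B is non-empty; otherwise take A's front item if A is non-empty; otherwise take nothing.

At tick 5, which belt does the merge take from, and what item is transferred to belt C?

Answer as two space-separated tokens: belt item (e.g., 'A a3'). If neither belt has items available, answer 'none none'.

Tick 1: prefer A, take flask from A; A=[keg,plank,quill,mast,lens] B=[beam,wedge] C=[flask]
Tick 2: prefer B, take beam from B; A=[keg,plank,quill,mast,lens] B=[wedge] C=[flask,beam]
Tick 3: prefer A, take keg from A; A=[plank,quill,mast,lens] B=[wedge] C=[flask,beam,keg]
Tick 4: prefer B, take wedge from B; A=[plank,quill,mast,lens] B=[-] C=[flask,beam,keg,wedge]
Tick 5: prefer A, take plank from A; A=[quill,mast,lens] B=[-] C=[flask,beam,keg,wedge,plank]

Answer: A plank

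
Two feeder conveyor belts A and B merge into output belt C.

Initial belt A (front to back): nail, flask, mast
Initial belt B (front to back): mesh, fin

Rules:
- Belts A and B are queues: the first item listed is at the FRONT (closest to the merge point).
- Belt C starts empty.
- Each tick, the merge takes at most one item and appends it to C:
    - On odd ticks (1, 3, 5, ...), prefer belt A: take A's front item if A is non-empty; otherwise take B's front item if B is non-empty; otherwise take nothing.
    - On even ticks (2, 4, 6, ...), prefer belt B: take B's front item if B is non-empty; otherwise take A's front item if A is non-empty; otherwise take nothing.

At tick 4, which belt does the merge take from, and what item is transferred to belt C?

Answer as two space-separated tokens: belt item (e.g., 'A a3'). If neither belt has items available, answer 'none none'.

Tick 1: prefer A, take nail from A; A=[flask,mast] B=[mesh,fin] C=[nail]
Tick 2: prefer B, take mesh from B; A=[flask,mast] B=[fin] C=[nail,mesh]
Tick 3: prefer A, take flask from A; A=[mast] B=[fin] C=[nail,mesh,flask]
Tick 4: prefer B, take fin from B; A=[mast] B=[-] C=[nail,mesh,flask,fin]

Answer: B fin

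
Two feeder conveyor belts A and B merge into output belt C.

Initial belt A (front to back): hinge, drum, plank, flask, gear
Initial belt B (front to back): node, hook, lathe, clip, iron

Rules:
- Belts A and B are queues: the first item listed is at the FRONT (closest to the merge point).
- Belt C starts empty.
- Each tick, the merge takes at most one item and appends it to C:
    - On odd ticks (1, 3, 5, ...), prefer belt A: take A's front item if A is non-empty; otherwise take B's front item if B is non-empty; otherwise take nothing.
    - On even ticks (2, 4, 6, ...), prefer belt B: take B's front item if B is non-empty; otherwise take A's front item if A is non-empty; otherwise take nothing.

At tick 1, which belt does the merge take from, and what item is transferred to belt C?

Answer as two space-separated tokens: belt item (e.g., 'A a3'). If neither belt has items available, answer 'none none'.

Answer: A hinge

Derivation:
Tick 1: prefer A, take hinge from A; A=[drum,plank,flask,gear] B=[node,hook,lathe,clip,iron] C=[hinge]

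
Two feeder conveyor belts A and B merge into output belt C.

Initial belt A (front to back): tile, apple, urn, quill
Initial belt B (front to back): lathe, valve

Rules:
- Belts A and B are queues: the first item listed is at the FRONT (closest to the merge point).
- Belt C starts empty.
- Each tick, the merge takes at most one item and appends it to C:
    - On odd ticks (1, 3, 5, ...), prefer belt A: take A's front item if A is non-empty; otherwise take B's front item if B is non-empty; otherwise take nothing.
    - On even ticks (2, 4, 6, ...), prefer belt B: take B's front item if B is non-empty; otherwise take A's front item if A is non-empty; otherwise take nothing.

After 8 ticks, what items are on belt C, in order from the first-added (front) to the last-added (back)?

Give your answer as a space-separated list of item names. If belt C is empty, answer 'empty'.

Answer: tile lathe apple valve urn quill

Derivation:
Tick 1: prefer A, take tile from A; A=[apple,urn,quill] B=[lathe,valve] C=[tile]
Tick 2: prefer B, take lathe from B; A=[apple,urn,quill] B=[valve] C=[tile,lathe]
Tick 3: prefer A, take apple from A; A=[urn,quill] B=[valve] C=[tile,lathe,apple]
Tick 4: prefer B, take valve from B; A=[urn,quill] B=[-] C=[tile,lathe,apple,valve]
Tick 5: prefer A, take urn from A; A=[quill] B=[-] C=[tile,lathe,apple,valve,urn]
Tick 6: prefer B, take quill from A; A=[-] B=[-] C=[tile,lathe,apple,valve,urn,quill]
Tick 7: prefer A, both empty, nothing taken; A=[-] B=[-] C=[tile,lathe,apple,valve,urn,quill]
Tick 8: prefer B, both empty, nothing taken; A=[-] B=[-] C=[tile,lathe,apple,valve,urn,quill]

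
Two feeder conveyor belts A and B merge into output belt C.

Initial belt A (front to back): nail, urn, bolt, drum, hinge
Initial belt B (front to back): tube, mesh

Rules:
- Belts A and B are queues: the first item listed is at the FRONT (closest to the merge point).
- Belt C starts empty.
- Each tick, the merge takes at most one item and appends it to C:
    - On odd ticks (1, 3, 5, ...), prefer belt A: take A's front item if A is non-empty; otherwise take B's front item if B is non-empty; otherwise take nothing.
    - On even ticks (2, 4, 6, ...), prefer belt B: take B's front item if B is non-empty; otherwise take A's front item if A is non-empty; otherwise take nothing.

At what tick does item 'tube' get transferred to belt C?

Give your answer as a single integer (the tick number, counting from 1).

Answer: 2

Derivation:
Tick 1: prefer A, take nail from A; A=[urn,bolt,drum,hinge] B=[tube,mesh] C=[nail]
Tick 2: prefer B, take tube from B; A=[urn,bolt,drum,hinge] B=[mesh] C=[nail,tube]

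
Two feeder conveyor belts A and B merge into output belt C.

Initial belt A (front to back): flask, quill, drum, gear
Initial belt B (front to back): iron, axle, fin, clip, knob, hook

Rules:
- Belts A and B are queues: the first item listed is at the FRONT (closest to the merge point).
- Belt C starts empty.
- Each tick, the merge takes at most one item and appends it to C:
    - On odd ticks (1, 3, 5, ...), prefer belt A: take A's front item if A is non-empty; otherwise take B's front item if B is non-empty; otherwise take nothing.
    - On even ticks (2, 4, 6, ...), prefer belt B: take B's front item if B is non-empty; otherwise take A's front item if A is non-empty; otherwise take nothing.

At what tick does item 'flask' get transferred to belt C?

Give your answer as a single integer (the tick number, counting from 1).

Tick 1: prefer A, take flask from A; A=[quill,drum,gear] B=[iron,axle,fin,clip,knob,hook] C=[flask]

Answer: 1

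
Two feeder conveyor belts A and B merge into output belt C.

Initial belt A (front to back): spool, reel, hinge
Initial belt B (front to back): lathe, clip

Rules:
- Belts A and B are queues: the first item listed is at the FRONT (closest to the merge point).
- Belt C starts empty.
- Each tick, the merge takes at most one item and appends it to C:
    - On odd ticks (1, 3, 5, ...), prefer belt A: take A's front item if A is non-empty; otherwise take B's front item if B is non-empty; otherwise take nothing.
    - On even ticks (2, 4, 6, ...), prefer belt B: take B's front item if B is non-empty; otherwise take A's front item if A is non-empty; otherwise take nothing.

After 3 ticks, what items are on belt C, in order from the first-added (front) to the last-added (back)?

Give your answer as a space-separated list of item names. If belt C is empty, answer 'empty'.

Tick 1: prefer A, take spool from A; A=[reel,hinge] B=[lathe,clip] C=[spool]
Tick 2: prefer B, take lathe from B; A=[reel,hinge] B=[clip] C=[spool,lathe]
Tick 3: prefer A, take reel from A; A=[hinge] B=[clip] C=[spool,lathe,reel]

Answer: spool lathe reel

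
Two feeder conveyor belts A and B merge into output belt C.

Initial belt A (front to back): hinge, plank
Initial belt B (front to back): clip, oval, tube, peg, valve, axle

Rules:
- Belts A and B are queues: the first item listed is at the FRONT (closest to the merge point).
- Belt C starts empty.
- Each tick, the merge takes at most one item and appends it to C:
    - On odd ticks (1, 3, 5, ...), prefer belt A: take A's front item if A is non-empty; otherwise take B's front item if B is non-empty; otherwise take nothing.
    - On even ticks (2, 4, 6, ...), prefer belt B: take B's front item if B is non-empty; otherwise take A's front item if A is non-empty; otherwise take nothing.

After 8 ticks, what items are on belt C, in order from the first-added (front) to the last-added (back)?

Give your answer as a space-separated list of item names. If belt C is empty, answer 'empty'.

Tick 1: prefer A, take hinge from A; A=[plank] B=[clip,oval,tube,peg,valve,axle] C=[hinge]
Tick 2: prefer B, take clip from B; A=[plank] B=[oval,tube,peg,valve,axle] C=[hinge,clip]
Tick 3: prefer A, take plank from A; A=[-] B=[oval,tube,peg,valve,axle] C=[hinge,clip,plank]
Tick 4: prefer B, take oval from B; A=[-] B=[tube,peg,valve,axle] C=[hinge,clip,plank,oval]
Tick 5: prefer A, take tube from B; A=[-] B=[peg,valve,axle] C=[hinge,clip,plank,oval,tube]
Tick 6: prefer B, take peg from B; A=[-] B=[valve,axle] C=[hinge,clip,plank,oval,tube,peg]
Tick 7: prefer A, take valve from B; A=[-] B=[axle] C=[hinge,clip,plank,oval,tube,peg,valve]
Tick 8: prefer B, take axle from B; A=[-] B=[-] C=[hinge,clip,plank,oval,tube,peg,valve,axle]

Answer: hinge clip plank oval tube peg valve axle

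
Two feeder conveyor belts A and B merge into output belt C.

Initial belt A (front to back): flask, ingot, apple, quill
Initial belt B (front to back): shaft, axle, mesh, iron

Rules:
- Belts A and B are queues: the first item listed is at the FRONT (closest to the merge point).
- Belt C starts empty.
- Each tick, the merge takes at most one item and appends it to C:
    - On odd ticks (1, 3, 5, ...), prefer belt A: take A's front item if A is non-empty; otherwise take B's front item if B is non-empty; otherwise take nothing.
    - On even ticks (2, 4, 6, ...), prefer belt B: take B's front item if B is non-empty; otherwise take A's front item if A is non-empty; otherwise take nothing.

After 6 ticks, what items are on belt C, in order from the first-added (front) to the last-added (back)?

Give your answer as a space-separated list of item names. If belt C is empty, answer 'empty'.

Tick 1: prefer A, take flask from A; A=[ingot,apple,quill] B=[shaft,axle,mesh,iron] C=[flask]
Tick 2: prefer B, take shaft from B; A=[ingot,apple,quill] B=[axle,mesh,iron] C=[flask,shaft]
Tick 3: prefer A, take ingot from A; A=[apple,quill] B=[axle,mesh,iron] C=[flask,shaft,ingot]
Tick 4: prefer B, take axle from B; A=[apple,quill] B=[mesh,iron] C=[flask,shaft,ingot,axle]
Tick 5: prefer A, take apple from A; A=[quill] B=[mesh,iron] C=[flask,shaft,ingot,axle,apple]
Tick 6: prefer B, take mesh from B; A=[quill] B=[iron] C=[flask,shaft,ingot,axle,apple,mesh]

Answer: flask shaft ingot axle apple mesh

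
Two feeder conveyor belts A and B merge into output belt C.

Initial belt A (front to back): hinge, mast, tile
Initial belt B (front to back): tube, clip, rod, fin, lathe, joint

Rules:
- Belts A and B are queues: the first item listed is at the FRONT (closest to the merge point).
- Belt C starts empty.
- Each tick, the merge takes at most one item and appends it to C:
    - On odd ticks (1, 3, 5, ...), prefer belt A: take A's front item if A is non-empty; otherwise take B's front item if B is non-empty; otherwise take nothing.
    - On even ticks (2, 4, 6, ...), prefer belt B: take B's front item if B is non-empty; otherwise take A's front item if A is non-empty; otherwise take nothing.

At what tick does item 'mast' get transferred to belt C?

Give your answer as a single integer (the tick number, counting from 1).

Tick 1: prefer A, take hinge from A; A=[mast,tile] B=[tube,clip,rod,fin,lathe,joint] C=[hinge]
Tick 2: prefer B, take tube from B; A=[mast,tile] B=[clip,rod,fin,lathe,joint] C=[hinge,tube]
Tick 3: prefer A, take mast from A; A=[tile] B=[clip,rod,fin,lathe,joint] C=[hinge,tube,mast]

Answer: 3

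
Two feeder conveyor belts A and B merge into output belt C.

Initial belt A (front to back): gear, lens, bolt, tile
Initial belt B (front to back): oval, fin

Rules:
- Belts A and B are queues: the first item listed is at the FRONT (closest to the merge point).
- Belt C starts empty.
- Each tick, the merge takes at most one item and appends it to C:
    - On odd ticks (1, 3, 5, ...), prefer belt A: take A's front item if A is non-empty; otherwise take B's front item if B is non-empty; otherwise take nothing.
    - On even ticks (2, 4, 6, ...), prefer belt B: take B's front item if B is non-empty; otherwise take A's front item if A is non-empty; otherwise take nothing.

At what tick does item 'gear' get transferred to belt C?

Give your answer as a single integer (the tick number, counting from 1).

Answer: 1

Derivation:
Tick 1: prefer A, take gear from A; A=[lens,bolt,tile] B=[oval,fin] C=[gear]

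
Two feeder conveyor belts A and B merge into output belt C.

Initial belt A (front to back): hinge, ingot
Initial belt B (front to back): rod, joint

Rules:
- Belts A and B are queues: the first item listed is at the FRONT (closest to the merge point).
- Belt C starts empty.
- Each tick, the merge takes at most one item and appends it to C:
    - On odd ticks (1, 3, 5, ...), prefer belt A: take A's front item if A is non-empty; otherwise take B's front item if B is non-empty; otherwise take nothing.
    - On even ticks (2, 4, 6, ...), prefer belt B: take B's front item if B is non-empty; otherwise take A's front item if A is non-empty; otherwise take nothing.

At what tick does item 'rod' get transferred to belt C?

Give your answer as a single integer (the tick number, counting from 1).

Answer: 2

Derivation:
Tick 1: prefer A, take hinge from A; A=[ingot] B=[rod,joint] C=[hinge]
Tick 2: prefer B, take rod from B; A=[ingot] B=[joint] C=[hinge,rod]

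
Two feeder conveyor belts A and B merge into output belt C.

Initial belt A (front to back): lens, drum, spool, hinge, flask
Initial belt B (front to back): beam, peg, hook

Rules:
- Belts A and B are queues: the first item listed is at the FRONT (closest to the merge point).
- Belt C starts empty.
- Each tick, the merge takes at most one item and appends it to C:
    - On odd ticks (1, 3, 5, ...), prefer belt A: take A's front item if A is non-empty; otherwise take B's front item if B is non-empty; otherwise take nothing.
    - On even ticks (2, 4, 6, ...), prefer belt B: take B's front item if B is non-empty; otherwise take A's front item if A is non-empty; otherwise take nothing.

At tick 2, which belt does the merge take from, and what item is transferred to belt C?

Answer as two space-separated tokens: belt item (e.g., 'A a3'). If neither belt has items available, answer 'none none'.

Answer: B beam

Derivation:
Tick 1: prefer A, take lens from A; A=[drum,spool,hinge,flask] B=[beam,peg,hook] C=[lens]
Tick 2: prefer B, take beam from B; A=[drum,spool,hinge,flask] B=[peg,hook] C=[lens,beam]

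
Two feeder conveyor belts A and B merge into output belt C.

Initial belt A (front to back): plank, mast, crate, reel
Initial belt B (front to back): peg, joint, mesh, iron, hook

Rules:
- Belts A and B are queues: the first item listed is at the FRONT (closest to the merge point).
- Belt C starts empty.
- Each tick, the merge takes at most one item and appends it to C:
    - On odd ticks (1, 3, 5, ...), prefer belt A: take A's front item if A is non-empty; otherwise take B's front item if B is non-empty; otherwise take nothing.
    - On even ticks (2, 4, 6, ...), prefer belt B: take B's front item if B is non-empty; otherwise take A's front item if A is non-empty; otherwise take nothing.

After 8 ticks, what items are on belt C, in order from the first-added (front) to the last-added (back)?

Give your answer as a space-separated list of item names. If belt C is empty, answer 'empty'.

Answer: plank peg mast joint crate mesh reel iron

Derivation:
Tick 1: prefer A, take plank from A; A=[mast,crate,reel] B=[peg,joint,mesh,iron,hook] C=[plank]
Tick 2: prefer B, take peg from B; A=[mast,crate,reel] B=[joint,mesh,iron,hook] C=[plank,peg]
Tick 3: prefer A, take mast from A; A=[crate,reel] B=[joint,mesh,iron,hook] C=[plank,peg,mast]
Tick 4: prefer B, take joint from B; A=[crate,reel] B=[mesh,iron,hook] C=[plank,peg,mast,joint]
Tick 5: prefer A, take crate from A; A=[reel] B=[mesh,iron,hook] C=[plank,peg,mast,joint,crate]
Tick 6: prefer B, take mesh from B; A=[reel] B=[iron,hook] C=[plank,peg,mast,joint,crate,mesh]
Tick 7: prefer A, take reel from A; A=[-] B=[iron,hook] C=[plank,peg,mast,joint,crate,mesh,reel]
Tick 8: prefer B, take iron from B; A=[-] B=[hook] C=[plank,peg,mast,joint,crate,mesh,reel,iron]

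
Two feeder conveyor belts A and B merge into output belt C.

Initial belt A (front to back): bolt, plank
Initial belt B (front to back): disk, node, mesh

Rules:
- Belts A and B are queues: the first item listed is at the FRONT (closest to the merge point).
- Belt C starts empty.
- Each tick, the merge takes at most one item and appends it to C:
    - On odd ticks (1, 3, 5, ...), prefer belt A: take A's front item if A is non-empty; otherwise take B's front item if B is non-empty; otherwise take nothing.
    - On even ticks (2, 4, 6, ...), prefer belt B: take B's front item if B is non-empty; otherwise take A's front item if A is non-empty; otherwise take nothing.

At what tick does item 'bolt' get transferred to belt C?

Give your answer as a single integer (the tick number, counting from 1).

Tick 1: prefer A, take bolt from A; A=[plank] B=[disk,node,mesh] C=[bolt]

Answer: 1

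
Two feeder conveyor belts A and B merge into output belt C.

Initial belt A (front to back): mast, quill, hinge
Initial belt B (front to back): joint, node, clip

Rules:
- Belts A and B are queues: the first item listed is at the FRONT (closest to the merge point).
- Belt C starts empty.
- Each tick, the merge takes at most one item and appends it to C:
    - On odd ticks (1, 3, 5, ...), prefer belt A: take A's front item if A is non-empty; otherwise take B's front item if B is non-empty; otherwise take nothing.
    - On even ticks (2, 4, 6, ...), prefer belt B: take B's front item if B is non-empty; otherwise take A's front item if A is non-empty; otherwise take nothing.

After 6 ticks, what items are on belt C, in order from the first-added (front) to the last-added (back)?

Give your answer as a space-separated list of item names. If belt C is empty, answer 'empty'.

Tick 1: prefer A, take mast from A; A=[quill,hinge] B=[joint,node,clip] C=[mast]
Tick 2: prefer B, take joint from B; A=[quill,hinge] B=[node,clip] C=[mast,joint]
Tick 3: prefer A, take quill from A; A=[hinge] B=[node,clip] C=[mast,joint,quill]
Tick 4: prefer B, take node from B; A=[hinge] B=[clip] C=[mast,joint,quill,node]
Tick 5: prefer A, take hinge from A; A=[-] B=[clip] C=[mast,joint,quill,node,hinge]
Tick 6: prefer B, take clip from B; A=[-] B=[-] C=[mast,joint,quill,node,hinge,clip]

Answer: mast joint quill node hinge clip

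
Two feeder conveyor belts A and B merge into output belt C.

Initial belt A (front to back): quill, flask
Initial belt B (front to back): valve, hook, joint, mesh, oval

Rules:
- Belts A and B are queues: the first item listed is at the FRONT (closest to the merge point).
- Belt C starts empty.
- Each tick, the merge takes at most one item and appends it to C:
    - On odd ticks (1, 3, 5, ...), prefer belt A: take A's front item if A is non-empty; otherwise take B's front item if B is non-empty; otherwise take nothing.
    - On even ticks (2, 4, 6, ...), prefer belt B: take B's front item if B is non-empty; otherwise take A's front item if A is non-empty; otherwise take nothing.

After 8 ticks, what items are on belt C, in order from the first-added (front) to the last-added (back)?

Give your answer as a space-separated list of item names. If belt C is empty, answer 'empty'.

Tick 1: prefer A, take quill from A; A=[flask] B=[valve,hook,joint,mesh,oval] C=[quill]
Tick 2: prefer B, take valve from B; A=[flask] B=[hook,joint,mesh,oval] C=[quill,valve]
Tick 3: prefer A, take flask from A; A=[-] B=[hook,joint,mesh,oval] C=[quill,valve,flask]
Tick 4: prefer B, take hook from B; A=[-] B=[joint,mesh,oval] C=[quill,valve,flask,hook]
Tick 5: prefer A, take joint from B; A=[-] B=[mesh,oval] C=[quill,valve,flask,hook,joint]
Tick 6: prefer B, take mesh from B; A=[-] B=[oval] C=[quill,valve,flask,hook,joint,mesh]
Tick 7: prefer A, take oval from B; A=[-] B=[-] C=[quill,valve,flask,hook,joint,mesh,oval]
Tick 8: prefer B, both empty, nothing taken; A=[-] B=[-] C=[quill,valve,flask,hook,joint,mesh,oval]

Answer: quill valve flask hook joint mesh oval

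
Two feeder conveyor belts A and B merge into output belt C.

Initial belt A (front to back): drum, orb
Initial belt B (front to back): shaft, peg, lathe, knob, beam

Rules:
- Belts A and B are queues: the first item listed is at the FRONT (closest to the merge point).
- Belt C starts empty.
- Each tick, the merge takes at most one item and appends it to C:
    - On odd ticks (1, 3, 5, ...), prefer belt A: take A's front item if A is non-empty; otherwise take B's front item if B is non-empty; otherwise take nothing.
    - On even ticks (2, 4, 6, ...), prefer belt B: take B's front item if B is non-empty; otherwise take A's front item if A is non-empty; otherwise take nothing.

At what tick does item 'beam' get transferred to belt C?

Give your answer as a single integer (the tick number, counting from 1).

Answer: 7

Derivation:
Tick 1: prefer A, take drum from A; A=[orb] B=[shaft,peg,lathe,knob,beam] C=[drum]
Tick 2: prefer B, take shaft from B; A=[orb] B=[peg,lathe,knob,beam] C=[drum,shaft]
Tick 3: prefer A, take orb from A; A=[-] B=[peg,lathe,knob,beam] C=[drum,shaft,orb]
Tick 4: prefer B, take peg from B; A=[-] B=[lathe,knob,beam] C=[drum,shaft,orb,peg]
Tick 5: prefer A, take lathe from B; A=[-] B=[knob,beam] C=[drum,shaft,orb,peg,lathe]
Tick 6: prefer B, take knob from B; A=[-] B=[beam] C=[drum,shaft,orb,peg,lathe,knob]
Tick 7: prefer A, take beam from B; A=[-] B=[-] C=[drum,shaft,orb,peg,lathe,knob,beam]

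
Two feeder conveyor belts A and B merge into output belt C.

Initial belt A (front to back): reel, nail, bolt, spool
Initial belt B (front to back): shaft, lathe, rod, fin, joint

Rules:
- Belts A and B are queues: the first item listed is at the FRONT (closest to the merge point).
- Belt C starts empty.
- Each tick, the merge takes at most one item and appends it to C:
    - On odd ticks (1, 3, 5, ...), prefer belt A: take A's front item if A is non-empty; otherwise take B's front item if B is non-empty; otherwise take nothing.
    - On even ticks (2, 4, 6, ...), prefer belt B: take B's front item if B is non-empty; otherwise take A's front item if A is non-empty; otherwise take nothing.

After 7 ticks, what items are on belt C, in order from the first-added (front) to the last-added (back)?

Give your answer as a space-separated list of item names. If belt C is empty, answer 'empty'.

Tick 1: prefer A, take reel from A; A=[nail,bolt,spool] B=[shaft,lathe,rod,fin,joint] C=[reel]
Tick 2: prefer B, take shaft from B; A=[nail,bolt,spool] B=[lathe,rod,fin,joint] C=[reel,shaft]
Tick 3: prefer A, take nail from A; A=[bolt,spool] B=[lathe,rod,fin,joint] C=[reel,shaft,nail]
Tick 4: prefer B, take lathe from B; A=[bolt,spool] B=[rod,fin,joint] C=[reel,shaft,nail,lathe]
Tick 5: prefer A, take bolt from A; A=[spool] B=[rod,fin,joint] C=[reel,shaft,nail,lathe,bolt]
Tick 6: prefer B, take rod from B; A=[spool] B=[fin,joint] C=[reel,shaft,nail,lathe,bolt,rod]
Tick 7: prefer A, take spool from A; A=[-] B=[fin,joint] C=[reel,shaft,nail,lathe,bolt,rod,spool]

Answer: reel shaft nail lathe bolt rod spool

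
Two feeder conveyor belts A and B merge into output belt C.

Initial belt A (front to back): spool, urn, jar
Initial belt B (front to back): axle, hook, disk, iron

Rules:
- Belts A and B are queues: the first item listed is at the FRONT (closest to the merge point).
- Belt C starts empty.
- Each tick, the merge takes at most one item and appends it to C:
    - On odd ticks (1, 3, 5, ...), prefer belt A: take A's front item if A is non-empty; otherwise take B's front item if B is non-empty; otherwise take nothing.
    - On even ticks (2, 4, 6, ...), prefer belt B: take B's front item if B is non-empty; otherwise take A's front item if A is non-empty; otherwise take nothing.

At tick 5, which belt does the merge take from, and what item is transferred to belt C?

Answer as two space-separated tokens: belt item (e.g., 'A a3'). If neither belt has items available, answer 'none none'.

Tick 1: prefer A, take spool from A; A=[urn,jar] B=[axle,hook,disk,iron] C=[spool]
Tick 2: prefer B, take axle from B; A=[urn,jar] B=[hook,disk,iron] C=[spool,axle]
Tick 3: prefer A, take urn from A; A=[jar] B=[hook,disk,iron] C=[spool,axle,urn]
Tick 4: prefer B, take hook from B; A=[jar] B=[disk,iron] C=[spool,axle,urn,hook]
Tick 5: prefer A, take jar from A; A=[-] B=[disk,iron] C=[spool,axle,urn,hook,jar]

Answer: A jar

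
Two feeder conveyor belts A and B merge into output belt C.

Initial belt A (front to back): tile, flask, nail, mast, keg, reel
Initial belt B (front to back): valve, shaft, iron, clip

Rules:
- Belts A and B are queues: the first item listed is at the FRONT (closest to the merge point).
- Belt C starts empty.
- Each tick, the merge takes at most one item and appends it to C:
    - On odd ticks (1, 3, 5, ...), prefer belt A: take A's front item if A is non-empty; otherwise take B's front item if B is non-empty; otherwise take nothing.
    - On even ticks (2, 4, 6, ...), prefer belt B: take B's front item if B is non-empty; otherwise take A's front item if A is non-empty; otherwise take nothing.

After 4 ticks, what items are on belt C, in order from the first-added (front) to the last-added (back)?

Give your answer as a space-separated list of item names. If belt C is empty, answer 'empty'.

Answer: tile valve flask shaft

Derivation:
Tick 1: prefer A, take tile from A; A=[flask,nail,mast,keg,reel] B=[valve,shaft,iron,clip] C=[tile]
Tick 2: prefer B, take valve from B; A=[flask,nail,mast,keg,reel] B=[shaft,iron,clip] C=[tile,valve]
Tick 3: prefer A, take flask from A; A=[nail,mast,keg,reel] B=[shaft,iron,clip] C=[tile,valve,flask]
Tick 4: prefer B, take shaft from B; A=[nail,mast,keg,reel] B=[iron,clip] C=[tile,valve,flask,shaft]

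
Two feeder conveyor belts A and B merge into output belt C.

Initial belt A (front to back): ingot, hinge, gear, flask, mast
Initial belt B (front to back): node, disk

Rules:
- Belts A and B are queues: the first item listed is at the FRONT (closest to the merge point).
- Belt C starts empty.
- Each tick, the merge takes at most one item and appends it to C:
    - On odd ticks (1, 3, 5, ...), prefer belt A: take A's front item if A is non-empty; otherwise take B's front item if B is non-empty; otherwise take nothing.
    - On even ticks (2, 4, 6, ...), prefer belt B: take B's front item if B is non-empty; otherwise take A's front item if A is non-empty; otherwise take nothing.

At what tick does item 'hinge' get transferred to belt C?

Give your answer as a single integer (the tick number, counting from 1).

Answer: 3

Derivation:
Tick 1: prefer A, take ingot from A; A=[hinge,gear,flask,mast] B=[node,disk] C=[ingot]
Tick 2: prefer B, take node from B; A=[hinge,gear,flask,mast] B=[disk] C=[ingot,node]
Tick 3: prefer A, take hinge from A; A=[gear,flask,mast] B=[disk] C=[ingot,node,hinge]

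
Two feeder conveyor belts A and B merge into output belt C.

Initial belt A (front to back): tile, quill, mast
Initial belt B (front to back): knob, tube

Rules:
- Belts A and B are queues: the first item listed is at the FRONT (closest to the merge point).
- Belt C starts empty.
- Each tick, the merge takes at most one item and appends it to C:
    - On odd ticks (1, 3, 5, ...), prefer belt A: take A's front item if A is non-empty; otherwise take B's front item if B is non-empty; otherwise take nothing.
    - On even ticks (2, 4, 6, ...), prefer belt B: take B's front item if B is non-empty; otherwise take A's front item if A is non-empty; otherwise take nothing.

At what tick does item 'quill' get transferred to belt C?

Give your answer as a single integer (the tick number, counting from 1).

Tick 1: prefer A, take tile from A; A=[quill,mast] B=[knob,tube] C=[tile]
Tick 2: prefer B, take knob from B; A=[quill,mast] B=[tube] C=[tile,knob]
Tick 3: prefer A, take quill from A; A=[mast] B=[tube] C=[tile,knob,quill]

Answer: 3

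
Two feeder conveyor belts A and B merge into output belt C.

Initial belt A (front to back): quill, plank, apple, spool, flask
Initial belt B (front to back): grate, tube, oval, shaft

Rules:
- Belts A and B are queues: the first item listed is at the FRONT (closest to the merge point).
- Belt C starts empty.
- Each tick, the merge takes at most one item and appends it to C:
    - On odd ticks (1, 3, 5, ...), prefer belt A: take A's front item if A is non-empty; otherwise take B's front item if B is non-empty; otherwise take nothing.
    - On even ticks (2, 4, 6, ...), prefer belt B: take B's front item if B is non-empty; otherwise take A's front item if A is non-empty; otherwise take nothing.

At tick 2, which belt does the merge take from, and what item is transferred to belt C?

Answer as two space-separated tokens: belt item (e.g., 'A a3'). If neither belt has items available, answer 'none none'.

Answer: B grate

Derivation:
Tick 1: prefer A, take quill from A; A=[plank,apple,spool,flask] B=[grate,tube,oval,shaft] C=[quill]
Tick 2: prefer B, take grate from B; A=[plank,apple,spool,flask] B=[tube,oval,shaft] C=[quill,grate]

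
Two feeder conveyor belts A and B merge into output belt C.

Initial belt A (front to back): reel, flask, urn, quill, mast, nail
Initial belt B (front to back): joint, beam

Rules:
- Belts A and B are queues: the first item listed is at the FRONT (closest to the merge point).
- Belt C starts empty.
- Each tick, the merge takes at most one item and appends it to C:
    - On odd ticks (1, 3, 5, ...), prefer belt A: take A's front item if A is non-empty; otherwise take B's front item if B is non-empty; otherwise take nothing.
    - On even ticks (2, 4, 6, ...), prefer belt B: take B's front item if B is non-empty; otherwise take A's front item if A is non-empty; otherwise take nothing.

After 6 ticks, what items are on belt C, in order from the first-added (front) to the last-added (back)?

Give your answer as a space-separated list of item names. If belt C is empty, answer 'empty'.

Answer: reel joint flask beam urn quill

Derivation:
Tick 1: prefer A, take reel from A; A=[flask,urn,quill,mast,nail] B=[joint,beam] C=[reel]
Tick 2: prefer B, take joint from B; A=[flask,urn,quill,mast,nail] B=[beam] C=[reel,joint]
Tick 3: prefer A, take flask from A; A=[urn,quill,mast,nail] B=[beam] C=[reel,joint,flask]
Tick 4: prefer B, take beam from B; A=[urn,quill,mast,nail] B=[-] C=[reel,joint,flask,beam]
Tick 5: prefer A, take urn from A; A=[quill,mast,nail] B=[-] C=[reel,joint,flask,beam,urn]
Tick 6: prefer B, take quill from A; A=[mast,nail] B=[-] C=[reel,joint,flask,beam,urn,quill]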